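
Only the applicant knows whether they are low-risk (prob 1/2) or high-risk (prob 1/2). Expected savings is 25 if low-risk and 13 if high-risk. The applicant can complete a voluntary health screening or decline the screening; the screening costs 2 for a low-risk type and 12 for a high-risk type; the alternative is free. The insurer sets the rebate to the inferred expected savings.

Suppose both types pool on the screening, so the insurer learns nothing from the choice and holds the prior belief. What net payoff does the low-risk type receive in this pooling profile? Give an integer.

17

Pooled rebate = 1/2·25 + 1/2·13 = 19.
low-risk pays cost 2 for the screening, so net payoff = 19 − 2 = 17.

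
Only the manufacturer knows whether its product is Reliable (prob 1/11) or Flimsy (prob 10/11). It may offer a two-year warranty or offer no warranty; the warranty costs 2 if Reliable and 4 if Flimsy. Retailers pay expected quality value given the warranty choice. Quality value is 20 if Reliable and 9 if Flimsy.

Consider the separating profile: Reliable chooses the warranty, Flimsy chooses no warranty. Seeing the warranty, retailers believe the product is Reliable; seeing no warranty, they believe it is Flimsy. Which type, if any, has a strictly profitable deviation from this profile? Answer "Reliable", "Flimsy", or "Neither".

The warranty pays 20; no warranty pays 9.
Reliable: assigned the warranty, nets 20 − 2 = 18; deviating to no warranty nets 9.
Flimsy: assigned no warranty, nets 9; deviating to the warranty nets 20 − 4 = 16.
The Flimsy type gains 7 by deviating.

Flimsy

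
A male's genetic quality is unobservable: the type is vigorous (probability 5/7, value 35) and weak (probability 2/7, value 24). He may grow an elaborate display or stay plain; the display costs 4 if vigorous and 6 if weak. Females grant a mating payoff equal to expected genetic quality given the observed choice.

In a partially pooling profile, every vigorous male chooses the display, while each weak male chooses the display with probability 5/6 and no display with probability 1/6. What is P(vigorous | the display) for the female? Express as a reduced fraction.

P(the display) = (5/7)·1 + (2/7)·(5/6) = 20/21.
By Bayes' rule, P(vigorous | the display) = (5/7) / (20/21) = 3/4.

3/4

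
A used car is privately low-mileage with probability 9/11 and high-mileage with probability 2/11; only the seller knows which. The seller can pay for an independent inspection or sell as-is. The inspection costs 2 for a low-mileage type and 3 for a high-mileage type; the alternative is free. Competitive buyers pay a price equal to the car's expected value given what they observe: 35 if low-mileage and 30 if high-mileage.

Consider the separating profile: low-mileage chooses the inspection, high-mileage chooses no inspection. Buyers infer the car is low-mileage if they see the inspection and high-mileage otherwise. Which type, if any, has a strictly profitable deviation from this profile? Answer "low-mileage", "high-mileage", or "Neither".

high-mileage

The inspection pays 35; no inspection pays 30.
low-mileage: assigned the inspection, nets 35 − 2 = 33; deviating to no inspection nets 30.
high-mileage: assigned no inspection, nets 30; deviating to the inspection nets 35 − 3 = 32.
The high-mileage type gains 2 by deviating.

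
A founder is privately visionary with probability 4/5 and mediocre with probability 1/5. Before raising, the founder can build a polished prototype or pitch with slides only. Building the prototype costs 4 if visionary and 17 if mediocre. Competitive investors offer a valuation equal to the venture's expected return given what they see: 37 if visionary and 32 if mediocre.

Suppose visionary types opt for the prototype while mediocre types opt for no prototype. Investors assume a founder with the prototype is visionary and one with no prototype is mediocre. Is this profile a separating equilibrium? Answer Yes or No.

Yes

Under these beliefs, the prototype earns valuation 37 and no prototype earns valuation 32.
visionary: the prototype nets 37 − 4 = 33; no prototype nets 32. visionary prefers the prototype.
mediocre: the prototype nets 37 − 17 = 20; no prototype nets 32. mediocre prefers no prototype.
Neither type deviates, so the separating profile is an equilibrium.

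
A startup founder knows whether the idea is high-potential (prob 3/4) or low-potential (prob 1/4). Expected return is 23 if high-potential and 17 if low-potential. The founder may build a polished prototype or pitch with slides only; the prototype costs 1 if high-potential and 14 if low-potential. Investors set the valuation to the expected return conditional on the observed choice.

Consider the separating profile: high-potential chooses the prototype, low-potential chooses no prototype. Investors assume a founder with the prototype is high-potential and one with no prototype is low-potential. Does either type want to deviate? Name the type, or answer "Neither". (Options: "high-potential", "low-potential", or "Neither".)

The prototype pays 23; no prototype pays 17.
high-potential: assigned the prototype, nets 23 − 1 = 22; deviating to no prototype nets 17.
low-potential: assigned no prototype, nets 17; deviating to the prototype nets 23 − 14 = 9.
Both types strictly prefer their assigned action; no profitable deviation.

Neither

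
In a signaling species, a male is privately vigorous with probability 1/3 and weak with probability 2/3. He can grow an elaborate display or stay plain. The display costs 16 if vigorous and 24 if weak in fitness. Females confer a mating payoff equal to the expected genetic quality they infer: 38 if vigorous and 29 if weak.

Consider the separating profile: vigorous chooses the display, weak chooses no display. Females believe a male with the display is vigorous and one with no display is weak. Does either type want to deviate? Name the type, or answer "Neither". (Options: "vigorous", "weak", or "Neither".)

The display pays 38; no display pays 29.
vigorous: assigned the display, nets 38 − 16 = 22; deviating to no display nets 29.
weak: assigned no display, nets 29; deviating to the display nets 38 − 24 = 14.
The vigorous type gains 7 by deviating.

vigorous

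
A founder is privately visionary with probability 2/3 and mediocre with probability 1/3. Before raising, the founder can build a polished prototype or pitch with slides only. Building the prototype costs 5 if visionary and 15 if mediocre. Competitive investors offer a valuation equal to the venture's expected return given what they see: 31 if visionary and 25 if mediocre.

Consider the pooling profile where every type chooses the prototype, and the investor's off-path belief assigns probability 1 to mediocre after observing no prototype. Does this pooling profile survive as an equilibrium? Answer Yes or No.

No

On path, the investor holds the prior and pays 2/3·31 + 1/3·25 = 29. Off path (no prototype), believing mediocre, it pays 25.
visionary: the prototype nets 29 − 5 = 24; no prototype nets 25. visionary would deviate.
mediocre: the prototype nets 29 − 15 = 14; no prototype nets 25. mediocre would deviate.
A type deviates, so pooling fails.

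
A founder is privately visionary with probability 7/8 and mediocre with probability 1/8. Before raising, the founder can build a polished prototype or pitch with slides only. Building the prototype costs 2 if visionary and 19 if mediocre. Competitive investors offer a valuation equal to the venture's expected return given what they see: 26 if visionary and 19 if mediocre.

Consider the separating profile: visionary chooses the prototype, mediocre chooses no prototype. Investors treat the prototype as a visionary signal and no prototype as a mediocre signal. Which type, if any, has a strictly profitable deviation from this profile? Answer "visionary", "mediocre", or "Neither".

The prototype pays 26; no prototype pays 19.
visionary: assigned the prototype, nets 26 − 2 = 24; deviating to no prototype nets 19.
mediocre: assigned no prototype, nets 19; deviating to the prototype nets 26 − 19 = 7.
Both types strictly prefer their assigned action; no profitable deviation.

Neither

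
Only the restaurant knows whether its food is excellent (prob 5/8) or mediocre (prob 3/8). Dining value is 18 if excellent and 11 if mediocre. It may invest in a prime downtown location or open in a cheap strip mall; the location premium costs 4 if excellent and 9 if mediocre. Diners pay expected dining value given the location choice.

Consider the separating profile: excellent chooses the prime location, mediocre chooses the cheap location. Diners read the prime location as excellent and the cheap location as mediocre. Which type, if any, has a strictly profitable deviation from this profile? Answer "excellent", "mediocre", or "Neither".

Neither

The prime location pays 18; the cheap location pays 11.
excellent: assigned the prime location, nets 18 − 4 = 14; deviating to the cheap location nets 11.
mediocre: assigned the cheap location, nets 11; deviating to the prime location nets 18 − 9 = 9.
Both types strictly prefer their assigned action; no profitable deviation.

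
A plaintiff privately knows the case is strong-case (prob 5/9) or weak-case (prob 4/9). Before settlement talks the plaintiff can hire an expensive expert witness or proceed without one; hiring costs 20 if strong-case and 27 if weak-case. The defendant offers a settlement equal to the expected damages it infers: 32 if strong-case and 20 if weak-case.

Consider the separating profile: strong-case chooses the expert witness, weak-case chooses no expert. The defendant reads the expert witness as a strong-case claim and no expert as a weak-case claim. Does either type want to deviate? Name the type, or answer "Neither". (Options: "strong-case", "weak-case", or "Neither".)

strong-case

The expert witness pays 32; no expert pays 20.
strong-case: assigned the expert witness, nets 32 − 20 = 12; deviating to no expert nets 20.
weak-case: assigned no expert, nets 20; deviating to the expert witness nets 32 − 27 = 5.
The strong-case type gains 8 by deviating.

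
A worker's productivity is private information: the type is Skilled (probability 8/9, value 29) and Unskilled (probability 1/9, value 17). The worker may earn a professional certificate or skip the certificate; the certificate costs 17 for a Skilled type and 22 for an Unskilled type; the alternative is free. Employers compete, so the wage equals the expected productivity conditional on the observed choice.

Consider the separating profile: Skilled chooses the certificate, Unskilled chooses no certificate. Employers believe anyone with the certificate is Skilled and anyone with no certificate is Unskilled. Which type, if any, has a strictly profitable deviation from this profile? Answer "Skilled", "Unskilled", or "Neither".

The certificate pays 29; no certificate pays 17.
Skilled: assigned the certificate, nets 29 − 17 = 12; deviating to no certificate nets 17.
Unskilled: assigned no certificate, nets 17; deviating to the certificate nets 29 − 22 = 7.
The Skilled type gains 5 by deviating.

Skilled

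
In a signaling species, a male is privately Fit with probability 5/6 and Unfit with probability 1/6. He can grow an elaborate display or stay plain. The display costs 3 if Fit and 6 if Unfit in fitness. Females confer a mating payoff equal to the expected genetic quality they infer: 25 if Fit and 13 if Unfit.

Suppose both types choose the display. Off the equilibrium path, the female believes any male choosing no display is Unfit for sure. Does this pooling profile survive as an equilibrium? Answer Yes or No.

Yes

On path, the female holds the prior and pays 5/6·25 + 1/6·13 = 23. Off path (no display), believing Unfit, it pays 13.
Fit: the display nets 23 − 3 = 20; no display nets 13. Fit stays.
Unfit: the display nets 23 − 6 = 17; no display nets 13. Unfit stays.
No type deviates, so pooling is sustained.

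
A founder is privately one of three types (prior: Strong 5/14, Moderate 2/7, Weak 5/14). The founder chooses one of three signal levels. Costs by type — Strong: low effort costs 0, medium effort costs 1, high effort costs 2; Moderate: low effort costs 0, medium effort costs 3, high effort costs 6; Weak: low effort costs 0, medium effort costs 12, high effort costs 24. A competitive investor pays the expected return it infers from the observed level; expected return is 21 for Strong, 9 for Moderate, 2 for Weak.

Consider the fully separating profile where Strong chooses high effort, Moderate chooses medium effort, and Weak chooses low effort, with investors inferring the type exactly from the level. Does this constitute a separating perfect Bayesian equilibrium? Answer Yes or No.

Separating valuations: high effort → 21, medium effort → 9, low effort → 2.
Strong (assigned high effort): low effort: 2 − 0 = 2; medium effort: 9 − 1 = 8; high effort: 21 − 2 = 19. Strong stays.
Moderate (assigned medium effort): low effort: 2 − 0 = 2; medium effort: 9 − 3 = 6; high effort: 21 − 6 = 15. Moderate prefers high effort.
Weak (assigned low effort): low effort: 2 − 0 = 2; medium effort: 9 − 12 = -3; high effort: 21 − 24 = -3. Weak stays.
At least one type deviates; the separating profile fails.

No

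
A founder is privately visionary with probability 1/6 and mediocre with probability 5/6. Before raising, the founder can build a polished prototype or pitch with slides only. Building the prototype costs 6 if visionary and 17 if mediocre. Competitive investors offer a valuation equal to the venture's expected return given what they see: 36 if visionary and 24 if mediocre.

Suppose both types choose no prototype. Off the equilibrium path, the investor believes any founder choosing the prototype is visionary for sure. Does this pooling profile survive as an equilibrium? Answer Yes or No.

No

On path, the investor holds the prior and pays 1/6·36 + 5/6·24 = 26. Off path (the prototype), believing visionary, it pays 36.
visionary: no prototype nets 26; the prototype nets 36 − 6 = 30. visionary would deviate.
mediocre: no prototype nets 26; the prototype nets 36 − 17 = 19. mediocre stays.
A type deviates, so pooling fails.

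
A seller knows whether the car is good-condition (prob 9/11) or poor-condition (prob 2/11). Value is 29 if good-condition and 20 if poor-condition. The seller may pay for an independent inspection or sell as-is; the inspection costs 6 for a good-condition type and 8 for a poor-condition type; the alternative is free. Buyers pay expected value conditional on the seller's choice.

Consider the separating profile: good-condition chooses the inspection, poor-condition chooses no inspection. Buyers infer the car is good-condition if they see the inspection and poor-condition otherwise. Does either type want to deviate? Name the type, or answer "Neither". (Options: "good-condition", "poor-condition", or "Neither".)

poor-condition

The inspection pays 29; no inspection pays 20.
good-condition: assigned the inspection, nets 29 − 6 = 23; deviating to no inspection nets 20.
poor-condition: assigned no inspection, nets 20; deviating to the inspection nets 29 − 8 = 21.
The poor-condition type gains 1 by deviating.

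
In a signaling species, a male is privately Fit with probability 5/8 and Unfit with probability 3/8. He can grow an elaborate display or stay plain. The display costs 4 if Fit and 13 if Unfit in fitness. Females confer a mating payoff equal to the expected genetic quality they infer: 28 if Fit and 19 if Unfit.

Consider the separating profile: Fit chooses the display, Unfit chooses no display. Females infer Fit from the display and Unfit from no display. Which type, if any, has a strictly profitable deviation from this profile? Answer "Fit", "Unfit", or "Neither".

The display pays 28; no display pays 19.
Fit: assigned the display, nets 28 − 4 = 24; deviating to no display nets 19.
Unfit: assigned no display, nets 19; deviating to the display nets 28 − 13 = 15.
Both types strictly prefer their assigned action; no profitable deviation.

Neither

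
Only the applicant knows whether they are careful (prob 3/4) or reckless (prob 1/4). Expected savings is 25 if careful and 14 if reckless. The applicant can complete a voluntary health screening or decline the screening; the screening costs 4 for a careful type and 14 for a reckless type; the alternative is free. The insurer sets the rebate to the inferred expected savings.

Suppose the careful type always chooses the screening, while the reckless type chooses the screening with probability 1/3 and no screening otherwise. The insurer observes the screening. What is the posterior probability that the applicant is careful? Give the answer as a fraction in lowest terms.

P(the screening) = (3/4)·1 + (1/4)·(1/3) = 5/6.
By Bayes' rule, P(careful | the screening) = (3/4) / (5/6) = 9/10.

9/10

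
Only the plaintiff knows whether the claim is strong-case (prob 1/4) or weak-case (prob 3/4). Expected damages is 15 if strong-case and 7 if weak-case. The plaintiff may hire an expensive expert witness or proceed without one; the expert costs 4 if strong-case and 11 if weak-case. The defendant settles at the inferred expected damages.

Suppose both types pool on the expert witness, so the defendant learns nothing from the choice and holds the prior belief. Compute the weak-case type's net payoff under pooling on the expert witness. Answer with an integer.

Pooled settlement = 1/4·15 + 3/4·7 = 9.
weak-case pays cost 11 for the expert witness, so net payoff = 9 − 11 = -2.

-2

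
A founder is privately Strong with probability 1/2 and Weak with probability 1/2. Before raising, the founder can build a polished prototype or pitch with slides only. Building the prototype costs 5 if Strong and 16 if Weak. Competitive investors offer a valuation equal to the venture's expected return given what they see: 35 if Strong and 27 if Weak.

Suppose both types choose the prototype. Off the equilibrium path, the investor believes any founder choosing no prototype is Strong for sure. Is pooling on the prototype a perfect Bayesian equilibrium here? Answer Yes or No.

On path, the investor holds the prior and pays 1/2·35 + 1/2·27 = 31. Off path (no prototype), believing Strong, it pays 35.
Strong: the prototype nets 31 − 5 = 26; no prototype nets 35. Strong would deviate.
Weak: the prototype nets 31 − 16 = 15; no prototype nets 35. Weak would deviate.
A type deviates, so pooling fails.

No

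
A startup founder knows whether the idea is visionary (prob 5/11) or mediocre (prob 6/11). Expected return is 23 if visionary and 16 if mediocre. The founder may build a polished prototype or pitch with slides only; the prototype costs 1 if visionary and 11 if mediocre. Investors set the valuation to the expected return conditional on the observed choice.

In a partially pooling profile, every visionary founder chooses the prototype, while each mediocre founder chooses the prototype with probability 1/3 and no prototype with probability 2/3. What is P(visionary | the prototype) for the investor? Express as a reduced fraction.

5/7

P(the prototype) = (5/11)·1 + (6/11)·(1/3) = 7/11.
By Bayes' rule, P(visionary | the prototype) = (5/11) / (7/11) = 5/7.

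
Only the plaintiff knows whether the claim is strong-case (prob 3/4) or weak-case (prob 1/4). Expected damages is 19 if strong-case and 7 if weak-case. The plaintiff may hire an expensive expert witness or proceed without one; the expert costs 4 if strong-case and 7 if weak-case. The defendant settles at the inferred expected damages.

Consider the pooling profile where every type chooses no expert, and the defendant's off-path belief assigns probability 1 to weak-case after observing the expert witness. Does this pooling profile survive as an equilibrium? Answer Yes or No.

Yes

On path, the defendant holds the prior and pays 3/4·19 + 1/4·7 = 16. Off path (the expert witness), believing weak-case, it pays 7.
strong-case: no expert nets 16; the expert witness nets 7 − 4 = 3. strong-case stays.
weak-case: no expert nets 16; the expert witness nets 7 − 7 = 0. weak-case stays.
No type deviates, so pooling is sustained.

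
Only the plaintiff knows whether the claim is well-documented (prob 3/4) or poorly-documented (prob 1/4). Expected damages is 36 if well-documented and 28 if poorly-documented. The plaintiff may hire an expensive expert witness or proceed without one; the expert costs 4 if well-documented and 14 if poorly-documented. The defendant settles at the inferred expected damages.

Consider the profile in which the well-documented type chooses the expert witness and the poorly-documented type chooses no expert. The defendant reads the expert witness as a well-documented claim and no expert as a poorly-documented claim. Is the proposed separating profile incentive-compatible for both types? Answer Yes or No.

Under these beliefs, the expert witness earns settlement 36 and no expert earns settlement 28.
well-documented: the expert witness nets 36 − 4 = 32; no expert nets 28. well-documented prefers the expert witness.
poorly-documented: the expert witness nets 36 − 14 = 22; no expert nets 28. poorly-documented prefers no expert.
Neither type deviates, so the separating profile is an equilibrium.

Yes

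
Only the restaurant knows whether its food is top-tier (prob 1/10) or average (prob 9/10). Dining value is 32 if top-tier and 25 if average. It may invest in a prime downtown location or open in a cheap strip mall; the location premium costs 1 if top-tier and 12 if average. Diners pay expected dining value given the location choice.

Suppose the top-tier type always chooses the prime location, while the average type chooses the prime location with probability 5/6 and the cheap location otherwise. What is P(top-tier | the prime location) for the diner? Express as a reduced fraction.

2/17

P(the prime location) = (1/10)·1 + (9/10)·(5/6) = 17/20.
By Bayes' rule, P(top-tier | the prime location) = (1/10) / (17/20) = 2/17.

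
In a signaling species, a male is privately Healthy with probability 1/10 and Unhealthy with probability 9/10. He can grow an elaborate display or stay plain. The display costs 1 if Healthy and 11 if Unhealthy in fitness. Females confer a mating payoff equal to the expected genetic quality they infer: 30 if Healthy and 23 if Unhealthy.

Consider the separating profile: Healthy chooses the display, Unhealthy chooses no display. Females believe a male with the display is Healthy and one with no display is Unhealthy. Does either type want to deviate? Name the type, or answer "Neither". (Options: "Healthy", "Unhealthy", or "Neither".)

The display pays 30; no display pays 23.
Healthy: assigned the display, nets 30 − 1 = 29; deviating to no display nets 23.
Unhealthy: assigned no display, nets 23; deviating to the display nets 30 − 11 = 19.
Both types strictly prefer their assigned action; no profitable deviation.

Neither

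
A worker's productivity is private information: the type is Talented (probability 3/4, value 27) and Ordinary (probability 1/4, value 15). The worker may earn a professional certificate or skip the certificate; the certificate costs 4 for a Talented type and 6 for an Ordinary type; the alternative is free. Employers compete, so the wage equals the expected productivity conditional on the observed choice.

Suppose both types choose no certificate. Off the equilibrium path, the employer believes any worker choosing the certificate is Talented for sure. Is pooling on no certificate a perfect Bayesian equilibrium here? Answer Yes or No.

On path, the employer holds the prior and pays 3/4·27 + 1/4·15 = 24. Off path (the certificate), believing Talented, it pays 27.
Talented: no certificate nets 24; the certificate nets 27 − 4 = 23. Talented stays.
Ordinary: no certificate nets 24; the certificate nets 27 − 6 = 21. Ordinary stays.
No type deviates, so pooling is sustained.

Yes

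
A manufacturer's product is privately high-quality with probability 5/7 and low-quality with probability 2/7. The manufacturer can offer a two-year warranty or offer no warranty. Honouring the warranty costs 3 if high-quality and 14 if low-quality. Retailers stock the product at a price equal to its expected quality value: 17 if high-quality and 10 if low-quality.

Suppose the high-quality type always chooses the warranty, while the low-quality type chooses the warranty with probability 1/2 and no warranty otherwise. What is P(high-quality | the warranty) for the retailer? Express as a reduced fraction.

5/6

P(the warranty) = (5/7)·1 + (2/7)·(1/2) = 6/7.
By Bayes' rule, P(high-quality | the warranty) = (5/7) / (6/7) = 5/6.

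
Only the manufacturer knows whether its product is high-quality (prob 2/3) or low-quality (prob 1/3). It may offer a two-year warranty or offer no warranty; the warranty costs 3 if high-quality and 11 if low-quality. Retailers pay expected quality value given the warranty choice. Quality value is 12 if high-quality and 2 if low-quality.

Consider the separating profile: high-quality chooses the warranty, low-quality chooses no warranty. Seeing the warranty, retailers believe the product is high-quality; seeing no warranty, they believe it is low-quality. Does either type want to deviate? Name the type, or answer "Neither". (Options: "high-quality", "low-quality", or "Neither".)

The warranty pays 12; no warranty pays 2.
high-quality: assigned the warranty, nets 12 − 3 = 9; deviating to no warranty nets 2.
low-quality: assigned no warranty, nets 2; deviating to the warranty nets 12 − 11 = 1.
Both types strictly prefer their assigned action; no profitable deviation.

Neither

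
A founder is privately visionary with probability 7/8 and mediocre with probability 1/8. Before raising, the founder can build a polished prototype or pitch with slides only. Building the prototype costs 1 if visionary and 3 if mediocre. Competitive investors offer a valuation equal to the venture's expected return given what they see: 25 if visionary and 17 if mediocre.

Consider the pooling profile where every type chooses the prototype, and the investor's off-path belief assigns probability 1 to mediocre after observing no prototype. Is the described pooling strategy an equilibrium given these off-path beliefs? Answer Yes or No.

Yes

On path, the investor holds the prior and pays 7/8·25 + 1/8·17 = 24. Off path (no prototype), believing mediocre, it pays 17.
visionary: the prototype nets 24 − 1 = 23; no prototype nets 17. visionary stays.
mediocre: the prototype nets 24 − 3 = 21; no prototype nets 17. mediocre stays.
No type deviates, so pooling is sustained.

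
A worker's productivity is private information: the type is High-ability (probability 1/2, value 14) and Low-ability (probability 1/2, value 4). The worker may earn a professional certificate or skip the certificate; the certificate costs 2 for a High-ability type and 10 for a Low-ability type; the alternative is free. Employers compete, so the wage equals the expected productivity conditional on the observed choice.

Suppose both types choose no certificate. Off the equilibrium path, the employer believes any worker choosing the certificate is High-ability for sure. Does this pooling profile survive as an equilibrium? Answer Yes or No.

On path, the employer holds the prior and pays 1/2·14 + 1/2·4 = 9. Off path (the certificate), believing High-ability, it pays 14.
High-ability: no certificate nets 9; the certificate nets 14 − 2 = 12. High-ability would deviate.
Low-ability: no certificate nets 9; the certificate nets 14 − 10 = 4. Low-ability stays.
A type deviates, so pooling fails.

No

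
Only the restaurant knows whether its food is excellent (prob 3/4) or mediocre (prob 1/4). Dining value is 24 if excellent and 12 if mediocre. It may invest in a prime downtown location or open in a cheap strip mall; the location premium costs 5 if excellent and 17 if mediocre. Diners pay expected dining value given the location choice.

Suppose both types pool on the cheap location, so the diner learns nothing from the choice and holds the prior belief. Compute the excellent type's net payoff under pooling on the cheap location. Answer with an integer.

21

Pooled price premium = 3/4·24 + 1/4·12 = 21.
excellent pays no cost for the cheap location, so net payoff = 21.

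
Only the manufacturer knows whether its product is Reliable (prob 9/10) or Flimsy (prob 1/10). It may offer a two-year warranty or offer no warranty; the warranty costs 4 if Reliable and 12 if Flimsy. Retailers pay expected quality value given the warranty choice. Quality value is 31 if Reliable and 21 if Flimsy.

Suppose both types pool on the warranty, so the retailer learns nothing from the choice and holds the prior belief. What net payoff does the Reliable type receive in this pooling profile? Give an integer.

26

Pooled price = 9/10·31 + 1/10·21 = 30.
Reliable pays cost 4 for the warranty, so net payoff = 30 − 4 = 26.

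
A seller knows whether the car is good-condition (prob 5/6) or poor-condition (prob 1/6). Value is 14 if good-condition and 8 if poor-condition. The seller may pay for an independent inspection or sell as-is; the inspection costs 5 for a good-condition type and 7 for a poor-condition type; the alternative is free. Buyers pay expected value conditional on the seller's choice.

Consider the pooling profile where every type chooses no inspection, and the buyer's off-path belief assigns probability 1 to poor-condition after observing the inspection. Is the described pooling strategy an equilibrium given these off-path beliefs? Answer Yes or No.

On path, the buyer holds the prior and pays 5/6·14 + 1/6·8 = 13. Off path (the inspection), believing poor-condition, it pays 8.
good-condition: no inspection nets 13; the inspection nets 8 − 5 = 3. good-condition stays.
poor-condition: no inspection nets 13; the inspection nets 8 − 7 = 1. poor-condition stays.
No type deviates, so pooling is sustained.

Yes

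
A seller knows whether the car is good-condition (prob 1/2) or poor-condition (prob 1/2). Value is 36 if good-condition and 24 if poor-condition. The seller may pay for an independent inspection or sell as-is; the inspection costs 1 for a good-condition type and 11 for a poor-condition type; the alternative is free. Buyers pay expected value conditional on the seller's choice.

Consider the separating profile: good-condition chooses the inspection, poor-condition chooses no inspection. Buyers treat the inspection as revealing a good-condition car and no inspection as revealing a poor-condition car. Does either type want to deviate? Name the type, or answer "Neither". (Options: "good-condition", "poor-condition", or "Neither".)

poor-condition

The inspection pays 36; no inspection pays 24.
good-condition: assigned the inspection, nets 36 − 1 = 35; deviating to no inspection nets 24.
poor-condition: assigned no inspection, nets 24; deviating to the inspection nets 36 − 11 = 25.
The poor-condition type gains 1 by deviating.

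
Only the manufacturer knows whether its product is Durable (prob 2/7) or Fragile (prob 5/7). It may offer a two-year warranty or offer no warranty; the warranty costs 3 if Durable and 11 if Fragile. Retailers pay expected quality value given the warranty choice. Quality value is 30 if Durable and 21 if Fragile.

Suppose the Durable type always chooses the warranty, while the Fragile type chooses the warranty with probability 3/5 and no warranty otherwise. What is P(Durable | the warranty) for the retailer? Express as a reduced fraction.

2/5

P(the warranty) = (2/7)·1 + (5/7)·(3/5) = 5/7.
By Bayes' rule, P(Durable | the warranty) = (2/7) / (5/7) = 2/5.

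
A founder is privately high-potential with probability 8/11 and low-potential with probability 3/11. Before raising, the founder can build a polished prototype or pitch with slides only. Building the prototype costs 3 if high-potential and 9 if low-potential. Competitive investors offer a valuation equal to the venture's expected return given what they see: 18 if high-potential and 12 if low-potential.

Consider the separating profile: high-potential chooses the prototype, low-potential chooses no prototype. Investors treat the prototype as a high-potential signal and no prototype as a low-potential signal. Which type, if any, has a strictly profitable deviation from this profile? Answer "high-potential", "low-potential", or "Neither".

Neither

The prototype pays 18; no prototype pays 12.
high-potential: assigned the prototype, nets 18 − 3 = 15; deviating to no prototype nets 12.
low-potential: assigned no prototype, nets 12; deviating to the prototype nets 18 − 9 = 9.
Both types strictly prefer their assigned action; no profitable deviation.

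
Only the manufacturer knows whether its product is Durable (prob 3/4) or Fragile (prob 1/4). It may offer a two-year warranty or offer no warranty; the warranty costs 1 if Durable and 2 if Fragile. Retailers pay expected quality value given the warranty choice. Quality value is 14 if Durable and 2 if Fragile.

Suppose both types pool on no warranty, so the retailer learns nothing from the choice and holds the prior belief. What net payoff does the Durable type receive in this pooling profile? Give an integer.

Pooled price = 3/4·14 + 1/4·2 = 11.
Durable pays no cost for no warranty, so net payoff = 11.

11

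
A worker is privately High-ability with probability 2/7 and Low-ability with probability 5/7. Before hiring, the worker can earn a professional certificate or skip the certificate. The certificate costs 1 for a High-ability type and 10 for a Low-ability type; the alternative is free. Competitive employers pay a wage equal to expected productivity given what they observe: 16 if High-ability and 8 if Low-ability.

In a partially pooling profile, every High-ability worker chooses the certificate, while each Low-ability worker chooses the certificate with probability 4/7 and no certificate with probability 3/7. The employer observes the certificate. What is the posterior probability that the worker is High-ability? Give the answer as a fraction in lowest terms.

7/17

P(the certificate) = (2/7)·1 + (5/7)·(4/7) = 34/49.
By Bayes' rule, P(High-ability | the certificate) = (2/7) / (34/49) = 7/17.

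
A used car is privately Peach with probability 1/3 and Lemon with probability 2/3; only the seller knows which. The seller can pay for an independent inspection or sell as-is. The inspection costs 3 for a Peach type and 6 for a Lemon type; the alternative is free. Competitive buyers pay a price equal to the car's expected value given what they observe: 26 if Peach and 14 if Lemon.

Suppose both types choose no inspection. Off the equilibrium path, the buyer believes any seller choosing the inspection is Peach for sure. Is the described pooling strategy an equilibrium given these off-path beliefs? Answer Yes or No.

No

On path, the buyer holds the prior and pays 1/3·26 + 2/3·14 = 18. Off path (the inspection), believing Peach, it pays 26.
Peach: no inspection nets 18; the inspection nets 26 − 3 = 23. Peach would deviate.
Lemon: no inspection nets 18; the inspection nets 26 − 6 = 20. Lemon would deviate.
A type deviates, so pooling fails.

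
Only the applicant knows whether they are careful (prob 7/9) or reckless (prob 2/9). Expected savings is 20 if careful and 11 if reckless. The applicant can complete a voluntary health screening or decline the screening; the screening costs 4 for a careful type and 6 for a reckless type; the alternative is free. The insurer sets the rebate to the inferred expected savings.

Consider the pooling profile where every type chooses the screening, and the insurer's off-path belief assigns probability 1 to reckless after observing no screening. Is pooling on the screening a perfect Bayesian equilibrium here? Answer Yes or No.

Yes

On path, the insurer holds the prior and pays 7/9·20 + 2/9·11 = 18. Off path (no screening), believing reckless, it pays 11.
careful: the screening nets 18 − 4 = 14; no screening nets 11. careful stays.
reckless: the screening nets 18 − 6 = 12; no screening nets 11. reckless stays.
No type deviates, so pooling is sustained.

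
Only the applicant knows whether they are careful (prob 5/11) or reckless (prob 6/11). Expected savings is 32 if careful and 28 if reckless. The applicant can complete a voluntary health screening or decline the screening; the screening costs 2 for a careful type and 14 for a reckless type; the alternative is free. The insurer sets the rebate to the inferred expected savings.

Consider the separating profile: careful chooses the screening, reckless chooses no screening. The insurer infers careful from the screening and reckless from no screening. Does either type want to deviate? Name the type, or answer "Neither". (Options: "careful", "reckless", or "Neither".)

Neither

The screening pays 32; no screening pays 28.
careful: assigned the screening, nets 32 − 2 = 30; deviating to no screening nets 28.
reckless: assigned no screening, nets 28; deviating to the screening nets 32 − 14 = 18.
Both types strictly prefer their assigned action; no profitable deviation.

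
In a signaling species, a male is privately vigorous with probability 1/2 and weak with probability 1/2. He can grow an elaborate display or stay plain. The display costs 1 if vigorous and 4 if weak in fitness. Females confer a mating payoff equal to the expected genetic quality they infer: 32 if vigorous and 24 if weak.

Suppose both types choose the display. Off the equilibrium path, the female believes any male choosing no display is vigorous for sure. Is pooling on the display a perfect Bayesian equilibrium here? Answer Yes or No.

On path, the female holds the prior and pays 1/2·32 + 1/2·24 = 28. Off path (no display), believing vigorous, it pays 32.
vigorous: the display nets 28 − 1 = 27; no display nets 32. vigorous would deviate.
weak: the display nets 28 − 4 = 24; no display nets 32. weak would deviate.
A type deviates, so pooling fails.

No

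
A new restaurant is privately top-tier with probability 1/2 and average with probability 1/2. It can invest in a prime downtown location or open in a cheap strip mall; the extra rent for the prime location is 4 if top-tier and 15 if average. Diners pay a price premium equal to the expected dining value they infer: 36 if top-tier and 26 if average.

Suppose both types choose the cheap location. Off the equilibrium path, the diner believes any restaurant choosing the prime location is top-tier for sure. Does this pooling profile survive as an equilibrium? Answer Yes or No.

No

On path, the diner holds the prior and pays 1/2·36 + 1/2·26 = 31. Off path (the prime location), believing top-tier, it pays 36.
top-tier: the cheap location nets 31; the prime location nets 36 − 4 = 32. top-tier would deviate.
average: the cheap location nets 31; the prime location nets 36 − 15 = 21. average stays.
A type deviates, so pooling fails.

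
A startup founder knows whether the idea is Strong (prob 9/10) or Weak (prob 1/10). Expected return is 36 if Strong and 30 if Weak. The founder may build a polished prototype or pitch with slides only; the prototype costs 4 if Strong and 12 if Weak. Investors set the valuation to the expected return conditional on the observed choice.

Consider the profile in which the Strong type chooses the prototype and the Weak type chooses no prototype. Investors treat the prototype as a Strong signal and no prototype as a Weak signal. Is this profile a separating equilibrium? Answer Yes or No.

Under these beliefs, the prototype earns valuation 36 and no prototype earns valuation 30.
Strong: the prototype nets 36 − 4 = 32; no prototype nets 30. Strong prefers the prototype.
Weak: the prototype nets 36 − 12 = 24; no prototype nets 30. Weak prefers no prototype.
Neither type deviates, so the separating profile is an equilibrium.

Yes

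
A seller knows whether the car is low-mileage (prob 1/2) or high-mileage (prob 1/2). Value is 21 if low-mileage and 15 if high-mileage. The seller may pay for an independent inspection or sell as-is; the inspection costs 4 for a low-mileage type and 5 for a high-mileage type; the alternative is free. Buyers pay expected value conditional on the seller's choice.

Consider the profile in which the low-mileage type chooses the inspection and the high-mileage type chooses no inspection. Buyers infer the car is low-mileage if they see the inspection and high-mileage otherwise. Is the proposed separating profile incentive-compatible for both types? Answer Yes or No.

No

Under these beliefs, the inspection earns price 21 and no inspection earns price 15.
low-mileage: the inspection nets 21 − 4 = 17; no inspection nets 15. low-mileage prefers the inspection.
high-mileage: the inspection nets 21 − 5 = 16; no inspection nets 15. high-mileage would deviate to the inspection.
high-mileage has a profitable deviation, so the profile is not an equilibrium.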